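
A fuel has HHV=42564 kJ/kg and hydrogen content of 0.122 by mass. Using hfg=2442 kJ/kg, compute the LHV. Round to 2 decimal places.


LHV = HHV - hfg * 9 * H
Water correction = 2442 * 9 * 0.122 = 2681.316 kJ/kg
LHV = 42564 - 2681.316 = 39882.68 kJ/kg


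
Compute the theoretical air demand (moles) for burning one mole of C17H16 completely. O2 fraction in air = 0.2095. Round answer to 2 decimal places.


Balanced combustion: C17H16 + 21 O2 -> 17 CO2 + 8 H2O
O2 needed = C + H/4 = 17 + 16/4 = 21.00 moles
Air moles = O2 / 0.2095 = 21.00 / 0.2095 = 100.24 moles air


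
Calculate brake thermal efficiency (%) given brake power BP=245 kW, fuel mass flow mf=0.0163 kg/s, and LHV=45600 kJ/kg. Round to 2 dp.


eta_BTE = (BP / (mf * LHV)) * 100
Denominator = 0.0163 * 45600 = 743.2800 kW
eta_BTE = (245 / 743.2800) * 100 = 32.96%


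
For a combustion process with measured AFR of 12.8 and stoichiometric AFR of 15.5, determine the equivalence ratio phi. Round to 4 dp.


phi = AFR_stoich / AFR_actual
phi = 15.5 / 12.8 = 1.2109


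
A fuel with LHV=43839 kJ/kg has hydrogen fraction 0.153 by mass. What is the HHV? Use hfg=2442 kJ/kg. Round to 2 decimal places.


HHV = LHV + hfg * 9 * H
Water addition = 2442 * 9 * 0.153 = 3362.634 kJ/kg
HHV = 43839 + 3362.634 = 47201.63 kJ/kg


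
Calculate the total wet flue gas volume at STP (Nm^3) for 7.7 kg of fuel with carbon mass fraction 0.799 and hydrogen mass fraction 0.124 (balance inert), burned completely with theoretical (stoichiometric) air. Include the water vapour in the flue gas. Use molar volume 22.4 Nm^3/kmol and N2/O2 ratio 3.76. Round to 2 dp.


Per kg fuel: CO2 = (C/12 kmol)*22.4 = (0.799/12)*22.4 = 1.49147 Nm^3
Per kg fuel: H2O = (H/2 kmol)*22.4 = (0.124/2)*22.4 = 1.38880 Nm^3
O2 needed per kg fuel = C/12 + H/4 = 0.799/12 + 0.124/4 = 0.09758333 kmol
Per kg fuel: N2 = O2*3.76*22.4 = 0.09758333*3.76*22.4 = 8.21886 Nm^3
Total per kg = 1.49147 + 1.38880 + 8.21886 = 11.09913 Nm^3
Total = 11.09913 * 7.7 = 85.46 Nm^3


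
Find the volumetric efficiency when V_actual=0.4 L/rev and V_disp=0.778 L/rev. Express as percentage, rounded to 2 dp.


eta_v = (V_actual / V_disp) * 100
Ratio = 0.4 / 0.778 = 0.5141
eta_v = 0.5141 * 100 = 51.41%


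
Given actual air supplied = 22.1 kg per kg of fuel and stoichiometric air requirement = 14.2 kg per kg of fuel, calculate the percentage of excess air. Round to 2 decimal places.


Excess air = actual - stoichiometric = 22.1 - 14.2 = 7.90 kg/kg fuel
Excess air % = (excess / stoich) * 100 = (7.90 / 14.2) * 100 = 55.63%


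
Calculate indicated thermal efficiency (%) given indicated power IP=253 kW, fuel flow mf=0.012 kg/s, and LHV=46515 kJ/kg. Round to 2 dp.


eta_ith = (IP / (mf * LHV)) * 100
Denominator = 0.012 * 46515 = 558.1800 kW
eta_ith = (253 / 558.1800) * 100 = 45.33%


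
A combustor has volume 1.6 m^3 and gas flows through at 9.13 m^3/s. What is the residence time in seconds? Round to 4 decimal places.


tau = V / Q_flow
tau = 1.6 / 9.13 = 0.1752 s


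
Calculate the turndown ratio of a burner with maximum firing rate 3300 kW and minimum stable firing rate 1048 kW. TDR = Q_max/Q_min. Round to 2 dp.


TDR = Q_max / Q_min
TDR = 3300 / 1048 = 3.15


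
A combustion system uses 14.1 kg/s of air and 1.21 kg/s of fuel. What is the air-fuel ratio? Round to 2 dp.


AFR = m_air / m_fuel
AFR = 14.1 / 1.21 = 11.65


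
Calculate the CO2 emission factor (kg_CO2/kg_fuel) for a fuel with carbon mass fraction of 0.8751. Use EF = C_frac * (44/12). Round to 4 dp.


EF = C_frac * (M_CO2 / M_C)
EF = 0.8751 * (44/12)
EF = 0.8751 * 3.666667 = 3.2087 kg_CO2/kg_fuel


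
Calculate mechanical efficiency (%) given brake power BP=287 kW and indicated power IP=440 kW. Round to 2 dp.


eta_mech = (BP / IP) * 100
Ratio = 287 / 440 = 0.6523
eta_mech = 0.6523 * 100 = 65.23%


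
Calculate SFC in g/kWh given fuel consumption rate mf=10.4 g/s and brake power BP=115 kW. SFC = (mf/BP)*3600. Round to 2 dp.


SFC = (mf / BP) * 3600
Rate = 10.4 / 115 = 0.090435 g/(s*kW)
SFC = 0.090435 * 3600 = 325.57 g/kWh


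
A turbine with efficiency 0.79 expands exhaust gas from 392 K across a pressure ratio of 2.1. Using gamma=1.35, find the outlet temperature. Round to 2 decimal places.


T_out = T_in * (1 - eta * (1 - PR^(-(gamma-1)/gamma)))
Exponent = -(1.35-1)/1.35 = -0.25925926
PR^exp = 2.1^(-0.25925926) = 0.82501466
Factor = 1 - 0.79*(1 - 0.82501466) = 0.86176158
T_out = 392 * 0.86176158 = 337.81 K


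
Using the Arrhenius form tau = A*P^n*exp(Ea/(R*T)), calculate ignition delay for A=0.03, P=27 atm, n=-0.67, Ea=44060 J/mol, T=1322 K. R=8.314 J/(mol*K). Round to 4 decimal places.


tau = A * P^n * exp(Ea/(R*T))
P^n = 27^(-0.67) = 0.10989711
Ea/(R*T) = 44060/(8.314*1322) = 4.008695
exp(Ea/(R*T)) = 55.074952
tau = 0.03 * 0.10989711 * 55.074952 = 0.1816 ms


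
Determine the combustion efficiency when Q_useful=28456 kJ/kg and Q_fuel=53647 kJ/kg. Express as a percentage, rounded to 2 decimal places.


Efficiency = (Q_useful / Q_fuel) * 100
Efficiency = (28456 / 53647) * 100
Efficiency = 0.5304 * 100 = 53.04%


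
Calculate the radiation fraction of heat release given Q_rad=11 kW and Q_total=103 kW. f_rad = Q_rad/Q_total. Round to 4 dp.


f_rad = Q_rad / Q_total
f_rad = 11 / 103 = 0.1068


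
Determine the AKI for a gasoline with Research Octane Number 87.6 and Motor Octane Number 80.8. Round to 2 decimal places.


AKI = (RON + MON) / 2
AKI = (87.6 + 80.8) / 2
AKI = 168.4 / 2 = 84.20


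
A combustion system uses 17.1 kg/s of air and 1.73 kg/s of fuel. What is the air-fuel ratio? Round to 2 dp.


AFR = m_air / m_fuel
AFR = 17.1 / 1.73 = 9.88


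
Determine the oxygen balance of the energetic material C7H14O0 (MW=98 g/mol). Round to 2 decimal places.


OB = -1600 * (2C + H/2 - O) / MW
Inner = 2*7 + 14/2 - 0 = 21.00
OB = -1600 * 21.00 / 98 = -342.86%


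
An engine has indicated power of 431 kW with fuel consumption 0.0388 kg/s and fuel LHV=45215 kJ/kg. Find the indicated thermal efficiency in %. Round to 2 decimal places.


eta_ith = (IP / (mf * LHV)) * 100
Denominator = 0.0388 * 45215 = 1754.3420 kW
eta_ith = (431 / 1754.3420) * 100 = 24.57%


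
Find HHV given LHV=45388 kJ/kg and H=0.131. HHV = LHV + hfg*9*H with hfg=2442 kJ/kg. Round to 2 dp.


HHV = LHV + hfg * 9 * H
Water addition = 2442 * 9 * 0.131 = 2879.118 kJ/kg
HHV = 45388 + 2879.118 = 48267.12 kJ/kg


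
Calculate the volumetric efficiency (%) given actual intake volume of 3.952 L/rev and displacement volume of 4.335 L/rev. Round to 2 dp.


eta_v = (V_actual / V_disp) * 100
Ratio = 3.952 / 4.335 = 0.9116
eta_v = 0.9116 * 100 = 91.16%


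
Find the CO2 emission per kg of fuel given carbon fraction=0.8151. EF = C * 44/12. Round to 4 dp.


EF = C_frac * (M_CO2 / M_C)
EF = 0.8151 * (44/12)
EF = 0.8151 * 3.666667 = 2.9887 kg_CO2/kg_fuel


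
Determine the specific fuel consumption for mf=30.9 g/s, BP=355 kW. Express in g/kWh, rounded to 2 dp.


SFC = (mf / BP) * 3600
Rate = 30.9 / 355 = 0.087042 g/(s*kW)
SFC = 0.087042 * 3600 = 313.35 g/kWh


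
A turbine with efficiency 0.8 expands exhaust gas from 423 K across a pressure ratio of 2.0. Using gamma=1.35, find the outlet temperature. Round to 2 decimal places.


T_out = T_in * (1 - eta * (1 - PR^(-(gamma-1)/gamma)))
Exponent = -(1.35-1)/1.35 = -0.25925926
PR^exp = 2.0^(-0.25925926) = 0.83551680
Factor = 1 - 0.8*(1 - 0.83551680) = 0.86841344
T_out = 423 * 0.86841344 = 367.34 K


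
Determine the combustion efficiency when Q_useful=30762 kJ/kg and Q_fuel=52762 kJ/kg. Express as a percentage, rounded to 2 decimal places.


Efficiency = (Q_useful / Q_fuel) * 100
Efficiency = (30762 / 52762) * 100
Efficiency = 0.5830 * 100 = 58.30%


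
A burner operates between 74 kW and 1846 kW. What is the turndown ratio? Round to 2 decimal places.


TDR = Q_max / Q_min
TDR = 1846 / 74 = 24.95


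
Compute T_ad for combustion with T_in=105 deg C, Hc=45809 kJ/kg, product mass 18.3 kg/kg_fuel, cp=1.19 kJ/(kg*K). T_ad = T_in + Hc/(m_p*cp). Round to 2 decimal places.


T_ad = T_in + Hc / (m_p * cp)
Denominator = 18.3 * 1.19 = 21.7770
Temperature rise = 45809 / 21.7770 = 2103.55 K
T_ad = 105 + 2103.55 = 2208.55 deg C


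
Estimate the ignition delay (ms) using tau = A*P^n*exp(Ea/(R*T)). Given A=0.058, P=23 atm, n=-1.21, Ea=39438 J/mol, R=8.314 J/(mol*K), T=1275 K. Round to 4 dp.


tau = A * P^n * exp(Ea/(R*T))
P^n = 23^(-1.21) = 0.02250657
Ea/(R*T) = 39438/(8.314*1275) = 3.720443
exp(Ea/(R*T)) = 41.282686
tau = 0.058 * 0.02250657 * 41.282686 = 0.0539 ms


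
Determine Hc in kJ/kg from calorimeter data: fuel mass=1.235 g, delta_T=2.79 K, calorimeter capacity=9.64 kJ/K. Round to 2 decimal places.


Hc = C_cal * delta_T / m_fuel
Q_released = 9.64 * 2.79 = 26.8956 kJ
m_fuel = 1.235 g = 1.235/1000 kg = 0.001235 kg
Hc = 26.8956 / 0.001235 = 21777.81 kJ/kg


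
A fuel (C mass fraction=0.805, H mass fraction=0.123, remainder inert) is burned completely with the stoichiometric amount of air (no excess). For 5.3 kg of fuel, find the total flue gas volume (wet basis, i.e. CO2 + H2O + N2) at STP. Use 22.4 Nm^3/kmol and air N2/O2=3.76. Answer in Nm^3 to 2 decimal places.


Per kg fuel: CO2 = (C/12 kmol)*22.4 = (0.805/12)*22.4 = 1.50267 Nm^3
Per kg fuel: H2O = (H/2 kmol)*22.4 = (0.123/2)*22.4 = 1.37760 Nm^3
O2 needed per kg fuel = C/12 + H/4 = 0.805/12 + 0.123/4 = 0.09783333 kmol
Per kg fuel: N2 = O2*3.76*22.4 = 0.09783333*3.76*22.4 = 8.23991 Nm^3
Total per kg = 1.50267 + 1.37760 + 8.23991 = 11.12018 Nm^3
Total = 11.12018 * 5.3 = 58.94 Nm^3


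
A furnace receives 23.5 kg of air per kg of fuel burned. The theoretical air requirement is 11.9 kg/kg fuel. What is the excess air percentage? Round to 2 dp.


Excess air = actual - stoichiometric = 23.5 - 11.9 = 11.60 kg/kg fuel
Excess air % = (excess / stoich) * 100 = (11.60 / 11.9) * 100 = 97.48%


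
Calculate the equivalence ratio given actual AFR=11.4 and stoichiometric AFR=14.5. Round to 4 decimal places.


phi = AFR_stoich / AFR_actual
phi = 14.5 / 11.4 = 1.2719


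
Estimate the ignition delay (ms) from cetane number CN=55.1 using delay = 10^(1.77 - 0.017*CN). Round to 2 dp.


delay = 10^(1.77 - 0.017*CN)
Exponent = 1.77 - 0.017*55.1 = 0.8333
delay = 10^0.8333 = 6.81 ms


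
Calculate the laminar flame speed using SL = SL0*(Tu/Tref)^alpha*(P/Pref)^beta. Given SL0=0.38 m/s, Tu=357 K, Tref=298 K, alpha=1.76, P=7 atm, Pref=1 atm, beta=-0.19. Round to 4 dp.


SL = SL0 * (Tu/Tref)^alpha * (P/Pref)^beta
T ratio = 357/298 = 1.19798658
(T ratio)^alpha = 1.19798658^1.76 = 1.374281
(P/Pref)^beta = 7^(-0.19) = 0.690926
SL = 0.38 * 1.374281 * 0.690926 = 0.3608 m/s


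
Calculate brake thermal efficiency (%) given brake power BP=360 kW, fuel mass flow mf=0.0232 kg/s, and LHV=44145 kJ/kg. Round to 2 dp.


eta_BTE = (BP / (mf * LHV)) * 100
Denominator = 0.0232 * 44145 = 1024.1640 kW
eta_BTE = (360 / 1024.1640) * 100 = 35.15%


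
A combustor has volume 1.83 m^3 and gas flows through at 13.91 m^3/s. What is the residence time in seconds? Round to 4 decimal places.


tau = V / Q_flow
tau = 1.83 / 13.91 = 0.1316 s


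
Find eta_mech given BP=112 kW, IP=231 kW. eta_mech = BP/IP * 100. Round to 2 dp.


eta_mech = (BP / IP) * 100
Ratio = 112 / 231 = 0.4848
eta_mech = 0.4848 * 100 = 48.48%


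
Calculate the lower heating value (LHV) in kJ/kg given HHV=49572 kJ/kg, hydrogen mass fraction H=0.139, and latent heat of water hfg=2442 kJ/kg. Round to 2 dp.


LHV = HHV - hfg * 9 * H
Water correction = 2442 * 9 * 0.139 = 3054.942 kJ/kg
LHV = 49572 - 3054.942 = 46517.06 kJ/kg


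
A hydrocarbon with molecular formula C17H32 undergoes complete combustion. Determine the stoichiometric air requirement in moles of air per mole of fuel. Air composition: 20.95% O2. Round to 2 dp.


Balanced combustion: C17H32 + 25 O2 -> 17 CO2 + 16 H2O
O2 needed = C + H/4 = 17 + 32/4 = 25.00 moles
Air moles = O2 / 0.2095 = 25.00 / 0.2095 = 119.33 moles air


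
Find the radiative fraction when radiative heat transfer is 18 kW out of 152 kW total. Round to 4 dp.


f_rad = Q_rad / Q_total
f_rad = 18 / 152 = 0.1184


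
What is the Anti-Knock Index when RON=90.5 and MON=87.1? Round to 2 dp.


AKI = (RON + MON) / 2
AKI = (90.5 + 87.1) / 2
AKI = 177.6 / 2 = 88.80


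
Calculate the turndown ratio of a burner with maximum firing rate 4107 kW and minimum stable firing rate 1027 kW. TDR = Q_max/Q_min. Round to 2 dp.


TDR = Q_max / Q_min
TDR = 4107 / 1027 = 4.00


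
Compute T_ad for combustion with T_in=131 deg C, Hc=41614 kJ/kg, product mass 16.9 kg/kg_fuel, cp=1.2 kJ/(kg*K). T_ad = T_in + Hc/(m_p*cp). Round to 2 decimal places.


T_ad = T_in + Hc / (m_p * cp)
Denominator = 16.9 * 1.2 = 20.2800
Temperature rise = 41614 / 20.2800 = 2051.97 K
T_ad = 131 + 2051.97 = 2182.97 deg C


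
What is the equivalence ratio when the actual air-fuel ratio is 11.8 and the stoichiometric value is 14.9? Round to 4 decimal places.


phi = AFR_stoich / AFR_actual
phi = 14.9 / 11.8 = 1.2627


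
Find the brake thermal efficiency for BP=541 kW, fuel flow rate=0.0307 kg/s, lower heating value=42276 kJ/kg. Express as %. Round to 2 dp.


eta_BTE = (BP / (mf * LHV)) * 100
Denominator = 0.0307 * 42276 = 1297.8732 kW
eta_BTE = (541 / 1297.8732) * 100 = 41.68%


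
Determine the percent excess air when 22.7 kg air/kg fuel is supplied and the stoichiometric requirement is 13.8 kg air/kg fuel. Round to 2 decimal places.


Excess air = actual - stoichiometric = 22.7 - 13.8 = 8.90 kg/kg fuel
Excess air % = (excess / stoich) * 100 = (8.90 / 13.8) * 100 = 64.49%


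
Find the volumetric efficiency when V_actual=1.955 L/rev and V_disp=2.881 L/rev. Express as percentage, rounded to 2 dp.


eta_v = (V_actual / V_disp) * 100
Ratio = 1.955 / 2.881 = 0.6786
eta_v = 0.6786 * 100 = 67.86%


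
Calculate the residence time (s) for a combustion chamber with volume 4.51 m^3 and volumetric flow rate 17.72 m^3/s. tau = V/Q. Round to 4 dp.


tau = V / Q_flow
tau = 4.51 / 17.72 = 0.2545 s


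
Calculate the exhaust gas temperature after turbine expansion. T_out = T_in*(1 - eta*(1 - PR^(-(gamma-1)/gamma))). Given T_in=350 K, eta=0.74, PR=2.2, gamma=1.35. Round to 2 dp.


T_out = T_in * (1 - eta * (1 - PR^(-(gamma-1)/gamma)))
Exponent = -(1.35-1)/1.35 = -0.25925926
PR^exp = 2.2^(-0.25925926) = 0.81512413
Factor = 1 - 0.74*(1 - 0.81512413) = 0.86319186
T_out = 350 * 0.86319186 = 302.12 K


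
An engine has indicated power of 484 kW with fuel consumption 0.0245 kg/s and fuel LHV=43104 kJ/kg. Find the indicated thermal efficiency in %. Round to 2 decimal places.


eta_ith = (IP / (mf * LHV)) * 100
Denominator = 0.0245 * 43104 = 1056.0480 kW
eta_ith = (484 / 1056.0480) * 100 = 45.83%


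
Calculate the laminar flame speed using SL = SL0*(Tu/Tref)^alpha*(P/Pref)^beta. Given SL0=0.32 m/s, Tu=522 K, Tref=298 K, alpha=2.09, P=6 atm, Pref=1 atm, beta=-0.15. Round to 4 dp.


SL = SL0 * (Tu/Tref)^alpha * (P/Pref)^beta
T ratio = 522/298 = 1.75167785
(T ratio)^alpha = 1.75167785^2.09 = 3.227152
(P/Pref)^beta = 6^(-0.15) = 0.764324
SL = 0.32 * 3.227152 * 0.764324 = 0.7893 m/s


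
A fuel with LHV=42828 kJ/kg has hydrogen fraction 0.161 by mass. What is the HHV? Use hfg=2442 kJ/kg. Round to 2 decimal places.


HHV = LHV + hfg * 9 * H
Water addition = 2442 * 9 * 0.161 = 3538.458 kJ/kg
HHV = 42828 + 3538.458 = 46366.46 kJ/kg


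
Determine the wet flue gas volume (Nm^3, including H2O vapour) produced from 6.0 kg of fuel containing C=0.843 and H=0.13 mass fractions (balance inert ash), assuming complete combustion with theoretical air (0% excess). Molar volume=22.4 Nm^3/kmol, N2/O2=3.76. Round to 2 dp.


Per kg fuel: CO2 = (C/12 kmol)*22.4 = (0.843/12)*22.4 = 1.57360 Nm^3
Per kg fuel: H2O = (H/2 kmol)*22.4 = (0.13/2)*22.4 = 1.45600 Nm^3
O2 needed per kg fuel = C/12 + H/4 = 0.843/12 + 0.13/4 = 0.10275000 kmol
Per kg fuel: N2 = O2*3.76*22.4 = 0.10275000*3.76*22.4 = 8.65402 Nm^3
Total per kg = 1.57360 + 1.45600 + 8.65402 = 11.68362 Nm^3
Total = 11.68362 * 6.0 = 70.10 Nm^3


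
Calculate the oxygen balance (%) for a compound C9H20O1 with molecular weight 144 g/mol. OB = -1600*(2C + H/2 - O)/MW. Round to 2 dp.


OB = -1600 * (2C + H/2 - O) / MW
Inner = 2*9 + 20/2 - 1 = 27.00
OB = -1600 * 27.00 / 144 = -300.00%


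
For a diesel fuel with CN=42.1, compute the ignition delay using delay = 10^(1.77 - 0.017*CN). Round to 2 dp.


delay = 10^(1.77 - 0.017*CN)
Exponent = 1.77 - 0.017*42.1 = 1.0543
delay = 10^1.0543 = 11.33 ms


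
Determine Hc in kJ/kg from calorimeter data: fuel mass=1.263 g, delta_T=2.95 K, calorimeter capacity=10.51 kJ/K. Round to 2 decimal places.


Hc = C_cal * delta_T / m_fuel
Q_released = 10.51 * 2.95 = 31.0045 kJ
m_fuel = 1.263 g = 1.263/1000 kg = 0.001263 kg
Hc = 31.0045 / 0.001263 = 24548.30 kJ/kg


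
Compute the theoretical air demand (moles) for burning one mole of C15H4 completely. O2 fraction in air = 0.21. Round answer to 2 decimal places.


Balanced combustion: C15H4 + 16 O2 -> 15 CO2 + 2 H2O
O2 needed = C + H/4 = 15 + 4/4 = 16.00 moles
Air moles = O2 / 0.21 = 16.00 / 0.21 = 76.19 moles air


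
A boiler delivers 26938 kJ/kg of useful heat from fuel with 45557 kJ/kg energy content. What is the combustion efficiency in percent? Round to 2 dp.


Efficiency = (Q_useful / Q_fuel) * 100
Efficiency = (26938 / 45557) * 100
Efficiency = 0.5913 * 100 = 59.13%


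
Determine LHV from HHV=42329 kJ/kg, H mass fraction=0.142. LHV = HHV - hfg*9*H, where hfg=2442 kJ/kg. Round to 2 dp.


LHV = HHV - hfg * 9 * H
Water correction = 2442 * 9 * 0.142 = 3120.876 kJ/kg
LHV = 42329 - 3120.876 = 39208.12 kJ/kg


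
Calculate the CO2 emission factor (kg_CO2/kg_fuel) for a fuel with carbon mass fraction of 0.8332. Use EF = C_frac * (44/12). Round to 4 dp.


EF = C_frac * (M_CO2 / M_C)
EF = 0.8332 * (44/12)
EF = 0.8332 * 3.666667 = 3.0551 kg_CO2/kg_fuel


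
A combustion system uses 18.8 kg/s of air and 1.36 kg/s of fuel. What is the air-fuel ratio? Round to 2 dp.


AFR = m_air / m_fuel
AFR = 18.8 / 1.36 = 13.82


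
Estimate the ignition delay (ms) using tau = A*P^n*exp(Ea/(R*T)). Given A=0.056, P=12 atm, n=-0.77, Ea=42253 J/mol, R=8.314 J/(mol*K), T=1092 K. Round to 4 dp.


tau = A * P^n * exp(Ea/(R*T))
P^n = 12^(-0.77) = 0.14758100
Ea/(R*T) = 42253/(8.314*1092) = 4.653984
exp(Ea/(R*T)) = 105.002489
tau = 0.056 * 0.14758100 * 105.002489 = 0.8678 ms


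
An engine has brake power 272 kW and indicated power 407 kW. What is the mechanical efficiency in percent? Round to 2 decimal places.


eta_mech = (BP / IP) * 100
Ratio = 272 / 407 = 0.6683
eta_mech = 0.6683 * 100 = 66.83%


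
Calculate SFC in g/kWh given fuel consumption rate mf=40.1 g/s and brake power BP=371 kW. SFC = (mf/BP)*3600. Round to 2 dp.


SFC = (mf / BP) * 3600
Rate = 40.1 / 371 = 0.108086 g/(s*kW)
SFC = 0.108086 * 3600 = 389.11 g/kWh


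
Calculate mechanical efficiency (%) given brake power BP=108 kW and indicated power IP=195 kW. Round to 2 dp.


eta_mech = (BP / IP) * 100
Ratio = 108 / 195 = 0.5538
eta_mech = 0.5538 * 100 = 55.38%


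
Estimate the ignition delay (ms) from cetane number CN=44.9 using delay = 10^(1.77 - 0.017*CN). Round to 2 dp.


delay = 10^(1.77 - 0.017*CN)
Exponent = 1.77 - 0.017*44.9 = 1.0067
delay = 10^1.0067 = 10.16 ms


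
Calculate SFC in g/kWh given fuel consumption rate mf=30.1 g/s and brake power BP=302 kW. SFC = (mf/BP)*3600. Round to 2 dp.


SFC = (mf / BP) * 3600
Rate = 30.1 / 302 = 0.099669 g/(s*kW)
SFC = 0.099669 * 3600 = 358.81 g/kWh


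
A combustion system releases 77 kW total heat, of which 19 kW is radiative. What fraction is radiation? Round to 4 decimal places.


f_rad = Q_rad / Q_total
f_rad = 19 / 77 = 0.2468


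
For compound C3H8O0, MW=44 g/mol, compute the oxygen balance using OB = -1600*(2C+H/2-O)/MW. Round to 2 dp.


OB = -1600 * (2C + H/2 - O) / MW
Inner = 2*3 + 8/2 - 0 = 10.00
OB = -1600 * 10.00 / 44 = -363.64%


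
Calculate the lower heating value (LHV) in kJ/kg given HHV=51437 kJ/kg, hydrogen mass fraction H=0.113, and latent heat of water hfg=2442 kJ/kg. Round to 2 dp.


LHV = HHV - hfg * 9 * H
Water correction = 2442 * 9 * 0.113 = 2483.514 kJ/kg
LHV = 51437 - 2483.514 = 48953.49 kJ/kg


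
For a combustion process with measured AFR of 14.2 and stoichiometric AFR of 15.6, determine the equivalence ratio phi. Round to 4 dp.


phi = AFR_stoich / AFR_actual
phi = 15.6 / 14.2 = 1.0986


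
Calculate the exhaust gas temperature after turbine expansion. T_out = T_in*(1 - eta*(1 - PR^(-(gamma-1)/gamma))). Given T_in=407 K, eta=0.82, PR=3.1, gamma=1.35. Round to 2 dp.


T_out = T_in * (1 - eta * (1 - PR^(-(gamma-1)/gamma)))
Exponent = -(1.35-1)/1.35 = -0.25925926
PR^exp = 3.1^(-0.25925926) = 0.74577862
Factor = 1 - 0.82*(1 - 0.74577862) = 0.79153847
T_out = 407 * 0.79153847 = 322.16 K


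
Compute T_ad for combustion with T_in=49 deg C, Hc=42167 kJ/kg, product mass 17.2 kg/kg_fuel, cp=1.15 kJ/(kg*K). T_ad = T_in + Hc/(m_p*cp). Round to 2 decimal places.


T_ad = T_in + Hc / (m_p * cp)
Denominator = 17.2 * 1.15 = 19.7800
Temperature rise = 42167 / 19.7800 = 2131.80 K
T_ad = 49 + 2131.80 = 2180.80 deg C


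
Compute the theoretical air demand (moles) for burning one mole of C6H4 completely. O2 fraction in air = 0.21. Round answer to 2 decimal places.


Balanced combustion: C6H4 + 7 O2 -> 6 CO2 + 2 H2O
O2 needed = C + H/4 = 6 + 4/4 = 7.00 moles
Air moles = O2 / 0.21 = 7.00 / 0.21 = 33.33 moles air


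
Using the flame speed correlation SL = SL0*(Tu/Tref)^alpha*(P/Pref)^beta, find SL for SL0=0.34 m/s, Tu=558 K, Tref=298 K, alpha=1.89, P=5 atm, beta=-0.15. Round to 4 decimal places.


SL = SL0 * (Tu/Tref)^alpha * (P/Pref)^beta
T ratio = 558/298 = 1.87248322
(T ratio)^alpha = 1.87248322^1.89 = 3.272426
(P/Pref)^beta = 5^(-0.15) = 0.785515
SL = 0.34 * 3.272426 * 0.785515 = 0.8740 m/s


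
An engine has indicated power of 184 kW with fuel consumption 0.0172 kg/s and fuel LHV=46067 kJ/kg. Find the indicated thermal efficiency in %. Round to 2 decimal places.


eta_ith = (IP / (mf * LHV)) * 100
Denominator = 0.0172 * 46067 = 792.3524 kW
eta_ith = (184 / 792.3524) * 100 = 23.22%


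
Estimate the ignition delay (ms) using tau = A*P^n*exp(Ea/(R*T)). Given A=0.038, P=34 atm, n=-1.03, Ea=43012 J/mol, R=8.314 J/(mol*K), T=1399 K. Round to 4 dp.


tau = A * P^n * exp(Ea/(R*T))
P^n = 34^(-1.03) = 0.02645920
Ea/(R*T) = 43012/(8.314*1399) = 3.697957
exp(Ea/(R*T)) = 40.364771
tau = 0.038 * 0.02645920 * 40.364771 = 0.0406 ms


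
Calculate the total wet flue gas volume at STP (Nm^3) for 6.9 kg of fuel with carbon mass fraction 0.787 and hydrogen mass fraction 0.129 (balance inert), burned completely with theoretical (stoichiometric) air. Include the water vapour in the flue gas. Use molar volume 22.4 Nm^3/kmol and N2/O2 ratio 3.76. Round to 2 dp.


Per kg fuel: CO2 = (C/12 kmol)*22.4 = (0.787/12)*22.4 = 1.46907 Nm^3
Per kg fuel: H2O = (H/2 kmol)*22.4 = (0.129/2)*22.4 = 1.44480 Nm^3
O2 needed per kg fuel = C/12 + H/4 = 0.787/12 + 0.129/4 = 0.09783333 kmol
Per kg fuel: N2 = O2*3.76*22.4 = 0.09783333*3.76*22.4 = 8.23991 Nm^3
Total per kg = 1.46907 + 1.44480 + 8.23991 = 11.15378 Nm^3
Total = 11.15378 * 6.9 = 76.96 Nm^3


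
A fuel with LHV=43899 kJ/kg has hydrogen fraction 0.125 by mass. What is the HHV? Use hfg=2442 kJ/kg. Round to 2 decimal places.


HHV = LHV + hfg * 9 * H
Water addition = 2442 * 9 * 0.125 = 2747.250 kJ/kg
HHV = 43899 + 2747.250 = 46646.25 kJ/kg


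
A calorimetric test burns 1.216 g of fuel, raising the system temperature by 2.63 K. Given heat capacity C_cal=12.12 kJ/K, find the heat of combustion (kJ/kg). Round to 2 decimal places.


Hc = C_cal * delta_T / m_fuel
Q_released = 12.12 * 2.63 = 31.8756 kJ
m_fuel = 1.216 g = 1.216/1000 kg = 0.001216 kg
Hc = 31.8756 / 0.001216 = 26213.49 kJ/kg


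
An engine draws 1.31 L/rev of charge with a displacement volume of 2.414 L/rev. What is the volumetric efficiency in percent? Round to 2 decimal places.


eta_v = (V_actual / V_disp) * 100
Ratio = 1.31 / 2.414 = 0.5427
eta_v = 0.5427 * 100 = 54.27%


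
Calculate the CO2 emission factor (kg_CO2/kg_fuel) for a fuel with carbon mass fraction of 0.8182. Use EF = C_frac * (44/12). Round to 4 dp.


EF = C_frac * (M_CO2 / M_C)
EF = 0.8182 * (44/12)
EF = 0.8182 * 3.666667 = 3.0001 kg_CO2/kg_fuel


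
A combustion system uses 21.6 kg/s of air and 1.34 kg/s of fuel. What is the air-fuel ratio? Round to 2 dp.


AFR = m_air / m_fuel
AFR = 21.6 / 1.34 = 16.12


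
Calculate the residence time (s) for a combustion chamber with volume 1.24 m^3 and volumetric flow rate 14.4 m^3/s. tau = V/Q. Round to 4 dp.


tau = V / Q_flow
tau = 1.24 / 14.4 = 0.0861 s


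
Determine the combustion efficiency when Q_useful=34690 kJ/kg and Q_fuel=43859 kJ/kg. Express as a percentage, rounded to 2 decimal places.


Efficiency = (Q_useful / Q_fuel) * 100
Efficiency = (34690 / 43859) * 100
Efficiency = 0.7909 * 100 = 79.09%


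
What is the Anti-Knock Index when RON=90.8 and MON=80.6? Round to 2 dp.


AKI = (RON + MON) / 2
AKI = (90.8 + 80.6) / 2
AKI = 171.4 / 2 = 85.70


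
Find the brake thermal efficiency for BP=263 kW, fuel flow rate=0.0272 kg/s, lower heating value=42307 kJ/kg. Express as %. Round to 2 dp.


eta_BTE = (BP / (mf * LHV)) * 100
Denominator = 0.0272 * 42307 = 1150.7504 kW
eta_BTE = (263 / 1150.7504) * 100 = 22.85%


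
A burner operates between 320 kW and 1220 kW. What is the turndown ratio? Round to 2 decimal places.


TDR = Q_max / Q_min
TDR = 1220 / 320 = 3.81


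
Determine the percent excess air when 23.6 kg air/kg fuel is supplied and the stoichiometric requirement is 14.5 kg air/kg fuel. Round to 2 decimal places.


Excess air = actual - stoichiometric = 23.6 - 14.5 = 9.10 kg/kg fuel
Excess air % = (excess / stoich) * 100 = (9.10 / 14.5) * 100 = 62.76%


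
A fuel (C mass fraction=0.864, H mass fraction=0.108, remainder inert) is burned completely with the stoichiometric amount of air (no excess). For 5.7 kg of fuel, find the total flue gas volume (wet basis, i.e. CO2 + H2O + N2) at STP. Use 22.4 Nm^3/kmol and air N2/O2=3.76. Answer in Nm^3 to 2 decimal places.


Per kg fuel: CO2 = (C/12 kmol)*22.4 = (0.864/12)*22.4 = 1.61280 Nm^3
Per kg fuel: H2O = (H/2 kmol)*22.4 = (0.108/2)*22.4 = 1.20960 Nm^3
O2 needed per kg fuel = C/12 + H/4 = 0.864/12 + 0.108/4 = 0.09900000 kmol
Per kg fuel: N2 = O2*3.76*22.4 = 0.09900000*3.76*22.4 = 8.33818 Nm^3
Total per kg = 1.61280 + 1.20960 + 8.33818 = 11.16058 Nm^3
Total = 11.16058 * 5.7 = 63.62 Nm^3


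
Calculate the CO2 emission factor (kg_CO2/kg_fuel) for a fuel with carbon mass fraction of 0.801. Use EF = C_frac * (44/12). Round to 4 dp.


EF = C_frac * (M_CO2 / M_C)
EF = 0.801 * (44/12)
EF = 0.801 * 3.666667 = 2.9370 kg_CO2/kg_fuel


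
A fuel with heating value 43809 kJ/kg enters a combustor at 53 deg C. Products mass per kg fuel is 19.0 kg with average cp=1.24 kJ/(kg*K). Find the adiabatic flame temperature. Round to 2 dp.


T_ad = T_in + Hc / (m_p * cp)
Denominator = 19.0 * 1.24 = 23.5600
Temperature rise = 43809 / 23.5600 = 1859.47 K
T_ad = 53 + 1859.47 = 1912.47 deg C


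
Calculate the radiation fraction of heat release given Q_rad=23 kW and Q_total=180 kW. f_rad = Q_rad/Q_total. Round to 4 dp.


f_rad = Q_rad / Q_total
f_rad = 23 / 180 = 0.1278


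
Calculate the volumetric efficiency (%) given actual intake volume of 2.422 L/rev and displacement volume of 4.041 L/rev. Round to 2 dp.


eta_v = (V_actual / V_disp) * 100
Ratio = 2.422 / 4.041 = 0.5994
eta_v = 0.5994 * 100 = 59.94%


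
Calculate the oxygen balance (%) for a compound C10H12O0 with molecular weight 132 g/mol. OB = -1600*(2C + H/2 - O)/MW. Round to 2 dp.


OB = -1600 * (2C + H/2 - O) / MW
Inner = 2*10 + 12/2 - 0 = 26.00
OB = -1600 * 26.00 / 132 = -315.15%


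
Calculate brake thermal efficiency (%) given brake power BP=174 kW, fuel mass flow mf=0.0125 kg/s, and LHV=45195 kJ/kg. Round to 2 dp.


eta_BTE = (BP / (mf * LHV)) * 100
Denominator = 0.0125 * 45195 = 564.9375 kW
eta_BTE = (174 / 564.9375) * 100 = 30.80%


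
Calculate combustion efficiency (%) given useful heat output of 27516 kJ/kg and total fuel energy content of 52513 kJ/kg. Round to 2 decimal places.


Efficiency = (Q_useful / Q_fuel) * 100
Efficiency = (27516 / 52513) * 100
Efficiency = 0.5240 * 100 = 52.40%


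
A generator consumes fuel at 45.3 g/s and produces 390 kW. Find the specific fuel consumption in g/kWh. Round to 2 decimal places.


SFC = (mf / BP) * 3600
Rate = 45.3 / 390 = 0.116154 g/(s*kW)
SFC = 0.116154 * 3600 = 418.15 g/kWh


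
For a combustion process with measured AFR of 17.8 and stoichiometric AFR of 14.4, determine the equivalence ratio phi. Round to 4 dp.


phi = AFR_stoich / AFR_actual
phi = 14.4 / 17.8 = 0.8090


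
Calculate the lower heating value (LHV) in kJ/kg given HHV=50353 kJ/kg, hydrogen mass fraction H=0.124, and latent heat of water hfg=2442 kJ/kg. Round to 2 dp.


LHV = HHV - hfg * 9 * H
Water correction = 2442 * 9 * 0.124 = 2725.272 kJ/kg
LHV = 50353 - 2725.272 = 47627.73 kJ/kg


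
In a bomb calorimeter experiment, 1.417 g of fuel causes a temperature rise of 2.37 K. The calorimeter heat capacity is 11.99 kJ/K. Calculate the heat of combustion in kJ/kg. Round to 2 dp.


Hc = C_cal * delta_T / m_fuel
Q_released = 11.99 * 2.37 = 28.4163 kJ
m_fuel = 1.417 g = 1.417/1000 kg = 0.001417 kg
Hc = 28.4163 / 0.001417 = 20053.85 kJ/kg


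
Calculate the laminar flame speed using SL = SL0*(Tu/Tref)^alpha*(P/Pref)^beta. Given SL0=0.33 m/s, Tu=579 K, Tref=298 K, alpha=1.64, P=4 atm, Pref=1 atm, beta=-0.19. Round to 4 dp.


SL = SL0 * (Tu/Tref)^alpha * (P/Pref)^beta
T ratio = 579/298 = 1.94295302
(T ratio)^alpha = 1.94295302^1.64 = 2.972201
(P/Pref)^beta = 4^(-0.19) = 0.768438
SL = 0.33 * 2.972201 * 0.768438 = 0.7537 m/s


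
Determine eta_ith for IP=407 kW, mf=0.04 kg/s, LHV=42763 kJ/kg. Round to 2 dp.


eta_ith = (IP / (mf * LHV)) * 100
Denominator = 0.04 * 42763 = 1710.5200 kW
eta_ith = (407 / 1710.5200) * 100 = 23.79%


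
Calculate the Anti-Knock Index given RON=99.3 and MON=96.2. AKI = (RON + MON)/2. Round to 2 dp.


AKI = (RON + MON) / 2
AKI = (99.3 + 96.2) / 2
AKI = 195.5 / 2 = 97.75


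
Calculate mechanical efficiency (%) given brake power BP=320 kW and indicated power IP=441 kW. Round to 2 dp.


eta_mech = (BP / IP) * 100
Ratio = 320 / 441 = 0.7256
eta_mech = 0.7256 * 100 = 72.56%


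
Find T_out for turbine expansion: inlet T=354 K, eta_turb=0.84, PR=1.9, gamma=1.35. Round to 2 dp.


T_out = T_in * (1 - eta * (1 - PR^(-(gamma-1)/gamma)))
Exponent = -(1.35-1)/1.35 = -0.25925926
PR^exp = 1.9^(-0.25925926) = 0.84670193
Factor = 1 - 0.84*(1 - 0.84670193) = 0.87122962
T_out = 354 * 0.87122962 = 308.42 K


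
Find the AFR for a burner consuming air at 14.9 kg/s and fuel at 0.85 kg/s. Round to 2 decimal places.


AFR = m_air / m_fuel
AFR = 14.9 / 0.85 = 17.53


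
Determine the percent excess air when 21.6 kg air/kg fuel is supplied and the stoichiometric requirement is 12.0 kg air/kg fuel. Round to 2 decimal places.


Excess air = actual - stoichiometric = 21.6 - 12.0 = 9.60 kg/kg fuel
Excess air % = (excess / stoich) * 100 = (9.60 / 12.0) * 100 = 80.00%


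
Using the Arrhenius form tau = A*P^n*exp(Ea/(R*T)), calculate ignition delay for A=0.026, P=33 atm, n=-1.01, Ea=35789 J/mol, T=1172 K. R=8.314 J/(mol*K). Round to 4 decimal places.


tau = A * P^n * exp(Ea/(R*T))
P^n = 33^(-1.01) = 0.02926179
Ea/(R*T) = 35789/(8.314*1172) = 3.672924
exp(Ea/(R*T)) = 39.366843
tau = 0.026 * 0.02926179 * 39.366843 = 0.0300 ms


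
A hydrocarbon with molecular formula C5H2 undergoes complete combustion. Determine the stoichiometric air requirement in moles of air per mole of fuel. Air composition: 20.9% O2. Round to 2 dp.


Balanced combustion: C5H2 + 5.5 O2 -> 5 CO2 + 1 H2O
O2 needed = C + H/4 = 5 + 2/4 = 5.50 moles
Air moles = O2 / 0.209 = 5.50 / 0.209 = 26.32 moles air


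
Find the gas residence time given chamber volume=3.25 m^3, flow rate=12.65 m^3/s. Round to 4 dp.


tau = V / Q_flow
tau = 3.25 / 12.65 = 0.2569 s


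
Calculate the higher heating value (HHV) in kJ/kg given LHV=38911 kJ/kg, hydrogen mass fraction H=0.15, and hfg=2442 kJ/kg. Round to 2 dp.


HHV = LHV + hfg * 9 * H
Water addition = 2442 * 9 * 0.15 = 3296.700 kJ/kg
HHV = 38911 + 3296.700 = 42207.70 kJ/kg


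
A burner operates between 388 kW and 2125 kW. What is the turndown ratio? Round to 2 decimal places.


TDR = Q_max / Q_min
TDR = 2125 / 388 = 5.48


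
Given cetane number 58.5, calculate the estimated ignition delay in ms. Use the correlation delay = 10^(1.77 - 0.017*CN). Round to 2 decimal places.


delay = 10^(1.77 - 0.017*CN)
Exponent = 1.77 - 0.017*58.5 = 0.7755
delay = 10^0.7755 = 5.96 ms


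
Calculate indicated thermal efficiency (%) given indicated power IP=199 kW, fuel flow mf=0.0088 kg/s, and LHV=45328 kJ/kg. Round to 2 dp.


eta_ith = (IP / (mf * LHV)) * 100
Denominator = 0.0088 * 45328 = 398.8864 kW
eta_ith = (199 / 398.8864) * 100 = 49.89%


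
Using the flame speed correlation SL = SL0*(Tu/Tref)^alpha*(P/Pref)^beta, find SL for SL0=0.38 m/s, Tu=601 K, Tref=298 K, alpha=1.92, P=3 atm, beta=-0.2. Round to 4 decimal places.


SL = SL0 * (Tu/Tref)^alpha * (P/Pref)^beta
T ratio = 601/298 = 2.01677852
(T ratio)^alpha = 2.01677852^1.92 = 3.845420
(P/Pref)^beta = 3^(-0.2) = 0.802742
SL = 0.38 * 3.845420 * 0.802742 = 1.1730 m/s


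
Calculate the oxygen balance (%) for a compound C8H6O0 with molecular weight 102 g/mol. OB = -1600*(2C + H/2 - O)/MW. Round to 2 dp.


OB = -1600 * (2C + H/2 - O) / MW
Inner = 2*8 + 6/2 - 0 = 19.00
OB = -1600 * 19.00 / 102 = -298.04%


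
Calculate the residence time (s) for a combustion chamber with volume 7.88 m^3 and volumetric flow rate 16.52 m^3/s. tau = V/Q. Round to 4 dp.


tau = V / Q_flow
tau = 7.88 / 16.52 = 0.4770 s


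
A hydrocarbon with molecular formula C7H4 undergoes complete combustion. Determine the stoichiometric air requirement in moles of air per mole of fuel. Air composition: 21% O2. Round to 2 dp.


Balanced combustion: C7H4 + 8 O2 -> 7 CO2 + 2 H2O
O2 needed = C + H/4 = 7 + 4/4 = 8.00 moles
Air moles = O2 / 0.21 = 8.00 / 0.21 = 38.10 moles air


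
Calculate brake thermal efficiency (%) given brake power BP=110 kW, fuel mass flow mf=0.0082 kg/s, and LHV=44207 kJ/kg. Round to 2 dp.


eta_BTE = (BP / (mf * LHV)) * 100
Denominator = 0.0082 * 44207 = 362.4974 kW
eta_BTE = (110 / 362.4974) * 100 = 30.35%


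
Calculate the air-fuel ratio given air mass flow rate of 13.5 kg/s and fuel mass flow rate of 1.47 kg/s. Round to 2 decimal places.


AFR = m_air / m_fuel
AFR = 13.5 / 1.47 = 9.18


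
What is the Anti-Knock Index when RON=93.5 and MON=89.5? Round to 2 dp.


AKI = (RON + MON) / 2
AKI = (93.5 + 89.5) / 2
AKI = 183.0 / 2 = 91.50


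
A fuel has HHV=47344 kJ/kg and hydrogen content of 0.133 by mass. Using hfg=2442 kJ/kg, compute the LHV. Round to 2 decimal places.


LHV = HHV - hfg * 9 * H
Water correction = 2442 * 9 * 0.133 = 2923.074 kJ/kg
LHV = 47344 - 2923.074 = 44420.93 kJ/kg


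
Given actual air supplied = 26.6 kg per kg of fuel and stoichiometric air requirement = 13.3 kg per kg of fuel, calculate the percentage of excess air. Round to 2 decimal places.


Excess air = actual - stoichiometric = 26.6 - 13.3 = 13.30 kg/kg fuel
Excess air % = (excess / stoich) * 100 = (13.30 / 13.3) * 100 = 100.00%


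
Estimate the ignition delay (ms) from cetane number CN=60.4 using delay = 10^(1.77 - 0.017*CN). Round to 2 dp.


delay = 10^(1.77 - 0.017*CN)
Exponent = 1.77 - 0.017*60.4 = 0.7432
delay = 10^0.7432 = 5.54 ms


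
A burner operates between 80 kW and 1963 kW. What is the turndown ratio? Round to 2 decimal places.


TDR = Q_max / Q_min
TDR = 1963 / 80 = 24.54


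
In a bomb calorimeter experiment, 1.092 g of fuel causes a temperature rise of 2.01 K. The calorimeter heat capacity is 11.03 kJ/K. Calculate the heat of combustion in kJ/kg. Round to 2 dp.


Hc = C_cal * delta_T / m_fuel
Q_released = 11.03 * 2.01 = 22.1703 kJ
m_fuel = 1.092 g = 1.092/1000 kg = 0.001092 kg
Hc = 22.1703 / 0.001092 = 20302.47 kJ/kg


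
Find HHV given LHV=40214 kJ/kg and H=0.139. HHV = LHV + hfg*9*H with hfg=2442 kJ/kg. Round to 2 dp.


HHV = LHV + hfg * 9 * H
Water addition = 2442 * 9 * 0.139 = 3054.942 kJ/kg
HHV = 40214 + 3054.942 = 43268.94 kJ/kg


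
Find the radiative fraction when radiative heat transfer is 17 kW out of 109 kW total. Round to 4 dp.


f_rad = Q_rad / Q_total
f_rad = 17 / 109 = 0.1560


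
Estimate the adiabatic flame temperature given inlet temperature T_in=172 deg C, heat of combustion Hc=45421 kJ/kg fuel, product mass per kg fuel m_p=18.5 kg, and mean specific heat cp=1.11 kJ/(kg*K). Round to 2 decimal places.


T_ad = T_in + Hc / (m_p * cp)
Denominator = 18.5 * 1.11 = 20.5350
Temperature rise = 45421 / 20.5350 = 2211.88 K
T_ad = 172 + 2211.88 = 2383.88 deg C


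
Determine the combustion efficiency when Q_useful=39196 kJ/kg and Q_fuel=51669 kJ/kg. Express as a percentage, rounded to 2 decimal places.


Efficiency = (Q_useful / Q_fuel) * 100
Efficiency = (39196 / 51669) * 100
Efficiency = 0.7586 * 100 = 75.86%


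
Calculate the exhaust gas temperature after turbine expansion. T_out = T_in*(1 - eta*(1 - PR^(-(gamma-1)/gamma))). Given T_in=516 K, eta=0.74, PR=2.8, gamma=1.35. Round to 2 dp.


T_out = T_in * (1 - eta * (1 - PR^(-(gamma-1)/gamma)))
Exponent = -(1.35-1)/1.35 = -0.25925926
PR^exp = 2.8^(-0.25925926) = 0.76572026
Factor = 1 - 0.74*(1 - 0.76572026) = 0.82663299
T_out = 516 * 0.82663299 = 426.54 K


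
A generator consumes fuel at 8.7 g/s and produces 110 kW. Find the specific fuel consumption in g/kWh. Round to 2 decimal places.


SFC = (mf / BP) * 3600
Rate = 8.7 / 110 = 0.079091 g/(s*kW)
SFC = 0.079091 * 3600 = 284.73 g/kWh


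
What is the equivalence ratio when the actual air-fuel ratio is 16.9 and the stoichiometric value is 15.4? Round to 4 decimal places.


phi = AFR_stoich / AFR_actual
phi = 15.4 / 16.9 = 0.9112


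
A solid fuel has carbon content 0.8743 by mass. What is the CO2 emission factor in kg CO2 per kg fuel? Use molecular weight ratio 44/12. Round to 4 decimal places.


EF = C_frac * (M_CO2 / M_C)
EF = 0.8743 * (44/12)
EF = 0.8743 * 3.666667 = 3.2058 kg_CO2/kg_fuel


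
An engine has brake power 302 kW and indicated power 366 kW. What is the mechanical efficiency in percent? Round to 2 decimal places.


eta_mech = (BP / IP) * 100
Ratio = 302 / 366 = 0.8251
eta_mech = 0.8251 * 100 = 82.51%


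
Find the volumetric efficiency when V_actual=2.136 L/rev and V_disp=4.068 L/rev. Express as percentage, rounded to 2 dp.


eta_v = (V_actual / V_disp) * 100
Ratio = 2.136 / 4.068 = 0.5251
eta_v = 0.5251 * 100 = 52.51%


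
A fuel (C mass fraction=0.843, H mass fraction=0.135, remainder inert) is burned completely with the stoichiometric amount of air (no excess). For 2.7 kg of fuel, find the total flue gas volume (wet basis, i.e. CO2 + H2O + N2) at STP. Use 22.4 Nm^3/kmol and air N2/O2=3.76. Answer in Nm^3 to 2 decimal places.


Per kg fuel: CO2 = (C/12 kmol)*22.4 = (0.843/12)*22.4 = 1.57360 Nm^3
Per kg fuel: H2O = (H/2 kmol)*22.4 = (0.135/2)*22.4 = 1.51200 Nm^3
O2 needed per kg fuel = C/12 + H/4 = 0.843/12 + 0.135/4 = 0.10400000 kmol
Per kg fuel: N2 = O2*3.76*22.4 = 0.10400000*3.76*22.4 = 8.75930 Nm^3
Total per kg = 1.57360 + 1.51200 + 8.75930 = 11.84490 Nm^3
Total = 11.84490 * 2.7 = 31.98 Nm^3


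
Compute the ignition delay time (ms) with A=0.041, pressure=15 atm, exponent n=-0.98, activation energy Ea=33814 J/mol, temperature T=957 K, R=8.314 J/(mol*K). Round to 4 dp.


tau = A * P^n * exp(Ea/(R*T))
P^n = 15^(-0.98) = 0.07037697
Ea/(R*T) = 33814/(8.314*957) = 4.249860
exp(Ea/(R*T)) = 70.095575
tau = 0.041 * 0.07037697 * 70.095575 = 0.2023 ms
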